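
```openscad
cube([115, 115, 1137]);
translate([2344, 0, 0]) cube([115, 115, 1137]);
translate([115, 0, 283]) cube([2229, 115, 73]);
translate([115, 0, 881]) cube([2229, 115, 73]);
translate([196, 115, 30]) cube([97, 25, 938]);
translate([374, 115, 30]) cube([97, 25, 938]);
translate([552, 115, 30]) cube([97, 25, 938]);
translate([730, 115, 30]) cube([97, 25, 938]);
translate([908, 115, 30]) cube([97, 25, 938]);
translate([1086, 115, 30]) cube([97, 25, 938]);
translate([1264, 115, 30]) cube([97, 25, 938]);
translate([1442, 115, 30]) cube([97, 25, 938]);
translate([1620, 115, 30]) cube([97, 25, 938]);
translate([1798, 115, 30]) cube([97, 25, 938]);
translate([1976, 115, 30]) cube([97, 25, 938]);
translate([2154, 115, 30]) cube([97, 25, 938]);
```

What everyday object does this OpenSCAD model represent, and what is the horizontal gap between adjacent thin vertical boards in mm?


A fence section. The picket gap is 81 mm.

Two posts, two rails, 12 pickets — a fence section. Span 2229 mm holds 12 pickets of 97 mm with 13 equal gaps: ⌊(2229 − 12·97) / 13⌋ = 81 mm.


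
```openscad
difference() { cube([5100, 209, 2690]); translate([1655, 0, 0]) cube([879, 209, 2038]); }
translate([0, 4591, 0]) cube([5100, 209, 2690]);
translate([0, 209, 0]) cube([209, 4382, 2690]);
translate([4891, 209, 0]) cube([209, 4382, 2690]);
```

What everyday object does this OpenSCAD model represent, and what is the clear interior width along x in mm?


A single room. The interior width is 4682 mm.

Four walls enclosing a rectangle with a door in the front wall — a room. Outside width 5100 minus two 209 mm walls gives 4682 mm.


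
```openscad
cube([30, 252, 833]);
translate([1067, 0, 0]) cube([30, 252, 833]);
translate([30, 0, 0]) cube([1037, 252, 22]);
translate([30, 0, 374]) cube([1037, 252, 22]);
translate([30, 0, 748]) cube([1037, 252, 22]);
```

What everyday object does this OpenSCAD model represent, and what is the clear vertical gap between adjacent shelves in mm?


A bookshelf. The clear shelf gap is 352 mm.

Two tall side panels with 3 horizontal boards between them — a bookshelf. The first two shelf undersides are at z = 0 and z = 374; with shelf thickness 22, the clear gap is 374 − 0 − 22 = 352 mm.


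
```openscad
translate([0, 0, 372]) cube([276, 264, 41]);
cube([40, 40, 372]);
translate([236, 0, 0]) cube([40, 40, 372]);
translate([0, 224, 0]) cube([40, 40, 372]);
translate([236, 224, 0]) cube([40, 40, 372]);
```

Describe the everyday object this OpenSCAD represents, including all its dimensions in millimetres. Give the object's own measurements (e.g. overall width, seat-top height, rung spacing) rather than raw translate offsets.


A simple wooden stool: a rectangular seat 276 mm (x) by 264 mm (y), 41 mm thick, top face at z = 413 mm, on four square legs, each 40×40 mm in cross-section. The legs rest on z = 0, each flush with a corner of the seat.


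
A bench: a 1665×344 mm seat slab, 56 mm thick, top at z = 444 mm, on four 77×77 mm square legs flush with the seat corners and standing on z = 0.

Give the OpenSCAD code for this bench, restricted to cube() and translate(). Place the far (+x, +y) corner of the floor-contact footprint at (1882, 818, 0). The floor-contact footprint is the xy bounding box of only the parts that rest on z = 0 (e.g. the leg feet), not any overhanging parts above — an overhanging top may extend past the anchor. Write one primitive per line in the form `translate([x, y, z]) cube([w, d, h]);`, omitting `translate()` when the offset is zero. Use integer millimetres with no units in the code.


// leg_h = 444 − 56 = 388
translate([217, 474, 388]) cube([1665, 344, 56]);
translate([217, 474, 0]) cube([77, 77, 388]);
translate([217, 741, 0]) cube([77, 77, 388]);
translate([1805, 474, 0]) cube([77, 77, 388]);
translate([1805, 741, 0]) cube([77, 77, 388]);


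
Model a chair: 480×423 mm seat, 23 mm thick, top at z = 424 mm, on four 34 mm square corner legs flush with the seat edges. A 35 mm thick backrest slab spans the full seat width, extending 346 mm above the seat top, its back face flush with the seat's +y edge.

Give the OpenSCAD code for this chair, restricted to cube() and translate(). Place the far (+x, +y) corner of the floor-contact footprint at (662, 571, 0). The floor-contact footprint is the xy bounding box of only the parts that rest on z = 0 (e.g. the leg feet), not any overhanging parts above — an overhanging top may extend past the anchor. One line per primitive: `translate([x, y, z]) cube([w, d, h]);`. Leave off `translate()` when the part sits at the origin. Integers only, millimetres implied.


translate([182, 148, 401]) cube([480, 423, 23]);
translate([182, 148, 0]) cube([34, 34, 401]);
translate([628, 148, 0]) cube([34, 34, 401]);
translate([182, 537, 0]) cube([34, 34, 401]);
translate([628, 537, 0]) cube([34, 34, 401]);
translate([182, 536, 424]) cube([480, 35, 346]);


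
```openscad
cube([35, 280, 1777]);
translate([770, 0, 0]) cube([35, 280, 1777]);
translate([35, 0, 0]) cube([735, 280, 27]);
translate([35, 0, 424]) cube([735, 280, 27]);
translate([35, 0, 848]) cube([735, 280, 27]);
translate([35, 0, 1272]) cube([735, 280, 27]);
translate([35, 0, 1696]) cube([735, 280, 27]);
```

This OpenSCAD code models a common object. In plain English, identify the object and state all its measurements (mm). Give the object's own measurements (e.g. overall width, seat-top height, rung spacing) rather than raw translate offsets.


An open bookshelf. Two side panels, each 35 mm thick, 280 mm deep and 1777 mm tall, stand 805 mm apart (outside-to-outside). Between them sit 5 shelves, each 27 mm thick and 280 mm deep, spanning the full gap between the sides. The bottom shelf rests on the floor (its underside at z = 0) and the clear gap between one shelf's top and the next shelf's underside is 397 mm.


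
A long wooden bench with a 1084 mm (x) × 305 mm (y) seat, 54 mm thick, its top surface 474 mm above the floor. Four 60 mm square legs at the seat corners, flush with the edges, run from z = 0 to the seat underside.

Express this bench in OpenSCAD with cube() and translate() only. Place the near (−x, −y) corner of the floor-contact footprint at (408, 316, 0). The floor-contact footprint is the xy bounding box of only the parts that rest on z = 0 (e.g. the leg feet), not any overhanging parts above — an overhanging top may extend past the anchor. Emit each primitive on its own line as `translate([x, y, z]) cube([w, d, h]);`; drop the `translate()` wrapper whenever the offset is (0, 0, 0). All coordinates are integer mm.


translate([408, 316, 420]) cube([1084, 305, 54]);
translate([408, 316, 0]) cube([60, 60, 420]);
translate([408, 561, 0]) cube([60, 60, 420]);
translate([1432, 316, 0]) cube([60, 60, 420]);
translate([1432, 561, 0]) cube([60, 60, 420]);


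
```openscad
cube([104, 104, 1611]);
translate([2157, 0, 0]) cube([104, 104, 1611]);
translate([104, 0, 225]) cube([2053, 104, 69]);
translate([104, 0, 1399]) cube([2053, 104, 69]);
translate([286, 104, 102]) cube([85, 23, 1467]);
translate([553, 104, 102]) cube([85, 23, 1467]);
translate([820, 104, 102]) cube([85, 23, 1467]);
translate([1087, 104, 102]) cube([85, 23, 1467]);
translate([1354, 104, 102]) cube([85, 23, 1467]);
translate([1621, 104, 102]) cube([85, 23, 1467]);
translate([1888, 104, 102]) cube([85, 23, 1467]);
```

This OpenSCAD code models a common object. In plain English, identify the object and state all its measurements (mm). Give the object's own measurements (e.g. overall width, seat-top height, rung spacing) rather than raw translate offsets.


A fence section. Two 104×104 mm posts, 1611 mm tall, stand on the floor with a clear span of 2053 mm between their inner faces. Two horizontal rails of 104×69 mm section span the gap between the posts with their undersides at z = 225 mm and z = 1399 mm, flush with the posts' −y face. 7 pickets, each 85 mm wide, 23 mm thick and 1467 mm tall, are fixed to the +y face of the rails with their bottoms at z = 102 mm, spaced across the span with a 182 mm gap after the −x post and between neighbouring pickets, with 184 mm left before the +x post.


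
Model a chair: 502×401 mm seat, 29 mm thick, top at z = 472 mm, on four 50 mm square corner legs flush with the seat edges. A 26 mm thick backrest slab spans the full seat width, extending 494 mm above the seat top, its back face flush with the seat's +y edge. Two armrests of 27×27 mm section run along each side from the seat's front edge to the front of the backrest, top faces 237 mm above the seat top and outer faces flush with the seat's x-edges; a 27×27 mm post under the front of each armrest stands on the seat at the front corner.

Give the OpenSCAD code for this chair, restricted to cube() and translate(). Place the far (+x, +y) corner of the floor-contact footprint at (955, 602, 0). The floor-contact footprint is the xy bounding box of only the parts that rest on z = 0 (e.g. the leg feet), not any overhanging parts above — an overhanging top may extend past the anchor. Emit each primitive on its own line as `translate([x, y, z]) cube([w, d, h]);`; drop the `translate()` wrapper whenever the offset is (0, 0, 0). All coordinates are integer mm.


translate([453, 201, 443]) cube([502, 401, 29]);
translate([453, 201, 0]) cube([50, 50, 443]);
translate([905, 201, 0]) cube([50, 50, 443]);
translate([453, 552, 0]) cube([50, 50, 443]);
translate([905, 552, 0]) cube([50, 50, 443]);
translate([453, 576, 472]) cube([502, 26, 494]);
translate([453, 201, 682]) cube([27, 375, 27]);
translate([928, 201, 682]) cube([27, 375, 27]);
translate([453, 201, 472]) cube([27, 27, 210]);
translate([928, 201, 472]) cube([27, 27, 210]);


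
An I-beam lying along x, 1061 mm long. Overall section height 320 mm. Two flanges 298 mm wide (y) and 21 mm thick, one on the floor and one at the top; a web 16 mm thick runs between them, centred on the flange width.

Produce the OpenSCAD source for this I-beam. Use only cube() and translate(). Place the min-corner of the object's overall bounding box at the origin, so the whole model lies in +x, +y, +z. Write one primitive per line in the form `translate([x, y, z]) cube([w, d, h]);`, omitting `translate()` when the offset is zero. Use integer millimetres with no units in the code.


cube([1061, 298, 21]);
translate([0, 141, 21]) cube([1061, 16, 278]);
translate([0, 0, 299]) cube([1061, 298, 21]);


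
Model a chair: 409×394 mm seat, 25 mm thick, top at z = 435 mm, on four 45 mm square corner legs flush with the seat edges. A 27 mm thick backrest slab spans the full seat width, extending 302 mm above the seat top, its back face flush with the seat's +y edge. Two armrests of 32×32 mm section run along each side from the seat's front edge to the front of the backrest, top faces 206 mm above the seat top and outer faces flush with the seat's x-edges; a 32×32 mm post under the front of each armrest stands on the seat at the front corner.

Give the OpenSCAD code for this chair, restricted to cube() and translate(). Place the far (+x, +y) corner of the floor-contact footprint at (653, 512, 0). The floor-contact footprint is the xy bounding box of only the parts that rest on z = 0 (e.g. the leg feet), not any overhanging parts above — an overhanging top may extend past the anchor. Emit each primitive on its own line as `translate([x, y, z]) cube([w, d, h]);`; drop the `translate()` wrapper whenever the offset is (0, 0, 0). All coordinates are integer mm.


translate([244, 118, 410]) cube([409, 394, 25]);
translate([244, 118, 0]) cube([45, 45, 410]);
translate([608, 118, 0]) cube([45, 45, 410]);
translate([244, 467, 0]) cube([45, 45, 410]);
translate([608, 467, 0]) cube([45, 45, 410]);
translate([244, 485, 435]) cube([409, 27, 302]);
translate([244, 118, 609]) cube([32, 367, 32]);
translate([621, 118, 609]) cube([32, 367, 32]);
translate([244, 118, 435]) cube([32, 32, 174]);
translate([621, 118, 435]) cube([32, 32, 174]);


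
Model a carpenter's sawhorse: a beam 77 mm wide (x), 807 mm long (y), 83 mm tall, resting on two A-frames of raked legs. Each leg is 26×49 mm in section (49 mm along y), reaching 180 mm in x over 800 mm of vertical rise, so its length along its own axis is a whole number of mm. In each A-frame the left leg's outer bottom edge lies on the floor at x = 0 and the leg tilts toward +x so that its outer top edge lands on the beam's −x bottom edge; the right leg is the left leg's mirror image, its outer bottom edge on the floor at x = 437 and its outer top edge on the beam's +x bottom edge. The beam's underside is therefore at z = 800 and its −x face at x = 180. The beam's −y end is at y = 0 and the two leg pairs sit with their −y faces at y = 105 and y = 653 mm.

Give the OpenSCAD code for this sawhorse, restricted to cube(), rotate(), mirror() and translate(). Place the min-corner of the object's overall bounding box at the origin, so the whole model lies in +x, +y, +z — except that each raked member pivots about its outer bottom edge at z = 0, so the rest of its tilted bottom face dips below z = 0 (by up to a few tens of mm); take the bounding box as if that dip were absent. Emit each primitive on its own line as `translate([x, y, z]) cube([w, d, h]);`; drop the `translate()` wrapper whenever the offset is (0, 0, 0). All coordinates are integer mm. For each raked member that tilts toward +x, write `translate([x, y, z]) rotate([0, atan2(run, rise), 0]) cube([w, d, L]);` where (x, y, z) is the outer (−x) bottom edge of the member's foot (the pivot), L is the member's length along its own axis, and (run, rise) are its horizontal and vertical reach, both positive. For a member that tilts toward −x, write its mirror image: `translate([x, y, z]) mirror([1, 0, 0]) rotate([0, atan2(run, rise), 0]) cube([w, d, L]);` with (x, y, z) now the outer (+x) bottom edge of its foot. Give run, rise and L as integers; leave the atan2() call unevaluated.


translate([180, 0, 800]) cube([77, 807, 83]);
translate([0, 105, 0]) rotate([0, atan2(180, 800), 0]) cube([26, 49, 820]);
translate([437, 105, 0]) mirror([1, 0, 0]) rotate([0, atan2(180, 800), 0]) cube([26, 49, 820]);
translate([0, 653, 0]) rotate([0, atan2(180, 800), 0]) cube([26, 49, 820]);
translate([437, 653, 0]) mirror([1, 0, 0]) rotate([0, atan2(180, 800), 0]) cube([26, 49, 820]);


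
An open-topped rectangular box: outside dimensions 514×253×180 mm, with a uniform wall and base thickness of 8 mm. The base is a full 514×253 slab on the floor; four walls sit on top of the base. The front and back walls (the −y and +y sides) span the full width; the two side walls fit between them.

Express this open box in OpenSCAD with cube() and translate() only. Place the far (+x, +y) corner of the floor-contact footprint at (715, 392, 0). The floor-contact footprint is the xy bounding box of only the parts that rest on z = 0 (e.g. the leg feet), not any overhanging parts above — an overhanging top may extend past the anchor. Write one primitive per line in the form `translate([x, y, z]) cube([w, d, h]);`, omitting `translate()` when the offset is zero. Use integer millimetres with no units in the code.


translate([201, 139, 0]) cube([514, 253, 8]);
translate([201, 139, 8]) cube([514, 8, 172]);
translate([201, 384, 8]) cube([514, 8, 172]);
translate([201, 147, 8]) cube([8, 237, 172]);
translate([707, 147, 8]) cube([8, 237, 172]);


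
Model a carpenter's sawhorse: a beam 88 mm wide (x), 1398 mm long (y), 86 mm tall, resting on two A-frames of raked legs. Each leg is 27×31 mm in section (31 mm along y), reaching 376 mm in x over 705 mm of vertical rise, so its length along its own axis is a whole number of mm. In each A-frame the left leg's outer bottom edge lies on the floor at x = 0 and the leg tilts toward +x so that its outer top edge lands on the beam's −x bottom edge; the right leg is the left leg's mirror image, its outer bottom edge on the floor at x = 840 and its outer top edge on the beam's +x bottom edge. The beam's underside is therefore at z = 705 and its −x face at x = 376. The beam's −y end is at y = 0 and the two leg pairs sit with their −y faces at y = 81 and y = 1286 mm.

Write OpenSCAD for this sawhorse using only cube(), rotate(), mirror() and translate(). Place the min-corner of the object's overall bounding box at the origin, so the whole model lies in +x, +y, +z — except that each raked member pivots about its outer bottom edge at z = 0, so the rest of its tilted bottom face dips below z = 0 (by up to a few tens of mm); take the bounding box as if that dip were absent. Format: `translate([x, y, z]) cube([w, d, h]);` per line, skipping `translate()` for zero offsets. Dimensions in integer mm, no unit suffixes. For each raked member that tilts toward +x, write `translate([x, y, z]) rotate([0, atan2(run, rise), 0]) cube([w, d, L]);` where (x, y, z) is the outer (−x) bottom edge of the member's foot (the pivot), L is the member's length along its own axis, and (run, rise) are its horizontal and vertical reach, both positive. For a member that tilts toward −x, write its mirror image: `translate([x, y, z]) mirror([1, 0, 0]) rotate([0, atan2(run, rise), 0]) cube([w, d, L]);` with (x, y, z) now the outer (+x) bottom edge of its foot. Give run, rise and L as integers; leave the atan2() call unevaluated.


translate([376, 0, 705]) cube([88, 1398, 86]);
translate([0, 81, 0]) rotate([0, atan2(376, 705), 0]) cube([27, 31, 799]);
translate([840, 81, 0]) mirror([1, 0, 0]) rotate([0, atan2(376, 705), 0]) cube([27, 31, 799]);
translate([0, 1286, 0]) rotate([0, atan2(376, 705), 0]) cube([27, 31, 799]);
translate([840, 1286, 0]) mirror([1, 0, 0]) rotate([0, atan2(376, 705), 0]) cube([27, 31, 799]);


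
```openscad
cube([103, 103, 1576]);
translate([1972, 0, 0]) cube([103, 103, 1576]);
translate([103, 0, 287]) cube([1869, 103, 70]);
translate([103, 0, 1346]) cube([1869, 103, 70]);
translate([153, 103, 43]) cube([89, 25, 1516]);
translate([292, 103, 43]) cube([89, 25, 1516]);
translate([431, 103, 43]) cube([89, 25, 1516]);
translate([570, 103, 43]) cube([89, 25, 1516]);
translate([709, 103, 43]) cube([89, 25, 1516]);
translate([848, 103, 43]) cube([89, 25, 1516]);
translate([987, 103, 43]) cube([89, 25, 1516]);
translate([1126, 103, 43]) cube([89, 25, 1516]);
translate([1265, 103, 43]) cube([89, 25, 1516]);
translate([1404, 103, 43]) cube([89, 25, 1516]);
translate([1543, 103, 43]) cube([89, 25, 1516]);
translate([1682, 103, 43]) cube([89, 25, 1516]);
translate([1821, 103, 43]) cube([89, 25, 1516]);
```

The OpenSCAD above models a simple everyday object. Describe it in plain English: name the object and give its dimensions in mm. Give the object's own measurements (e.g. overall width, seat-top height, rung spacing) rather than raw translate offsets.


A fence section. Two 103×103 mm posts, 1576 mm tall, stand on the floor with a clear span of 1869 mm between their inner faces. Two horizontal rails of 103×70 mm section span the gap between the posts with their undersides at z = 287 mm and z = 1346 mm, flush with the posts' −y face. 13 pickets, each 89 mm wide, 25 mm thick and 1516 mm tall, are fixed to the +y face of the rails with their bottoms at z = 43 mm, spaced across the span with a 50 mm gap after the −x post and between neighbouring pickets, with 62 mm left before the +x post.


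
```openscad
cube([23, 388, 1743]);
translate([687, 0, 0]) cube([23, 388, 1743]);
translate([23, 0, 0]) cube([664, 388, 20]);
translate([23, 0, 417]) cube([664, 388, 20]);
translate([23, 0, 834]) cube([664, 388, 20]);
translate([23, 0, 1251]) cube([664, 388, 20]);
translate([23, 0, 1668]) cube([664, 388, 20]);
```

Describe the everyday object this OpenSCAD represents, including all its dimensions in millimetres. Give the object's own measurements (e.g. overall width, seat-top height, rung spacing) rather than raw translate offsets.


An open bookshelf. Two side panels, each 23 mm thick, 388 mm deep and 1743 mm tall, stand 710 mm apart (outside-to-outside). Between them sit 5 shelves, each 20 mm thick and 388 mm deep, spanning the full gap between the sides. The bottom shelf rests on the floor (its underside at z = 0) and the clear gap between one shelf's top and the next shelf's underside is 397 mm.


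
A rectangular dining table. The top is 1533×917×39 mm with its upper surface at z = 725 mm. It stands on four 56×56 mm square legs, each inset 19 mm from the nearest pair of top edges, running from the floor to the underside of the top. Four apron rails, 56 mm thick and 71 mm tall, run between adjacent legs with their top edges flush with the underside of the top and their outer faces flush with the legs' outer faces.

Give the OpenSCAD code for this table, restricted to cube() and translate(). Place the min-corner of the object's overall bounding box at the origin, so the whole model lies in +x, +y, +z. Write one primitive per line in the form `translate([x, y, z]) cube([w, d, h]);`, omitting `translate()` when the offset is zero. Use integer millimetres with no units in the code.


translate([0, 0, 686]) cube([1533, 917, 39]);
translate([19, 19, 0]) cube([56, 56, 686]);
translate([1458, 19, 0]) cube([56, 56, 686]);
translate([19, 842, 0]) cube([56, 56, 686]);
translate([1458, 842, 0]) cube([56, 56, 686]);
translate([75, 19, 615]) cube([1383, 56, 71]);
translate([75, 842, 615]) cube([1383, 56, 71]);
translate([19, 75, 615]) cube([56, 767, 71]);
translate([1458, 75, 615]) cube([56, 767, 71]);


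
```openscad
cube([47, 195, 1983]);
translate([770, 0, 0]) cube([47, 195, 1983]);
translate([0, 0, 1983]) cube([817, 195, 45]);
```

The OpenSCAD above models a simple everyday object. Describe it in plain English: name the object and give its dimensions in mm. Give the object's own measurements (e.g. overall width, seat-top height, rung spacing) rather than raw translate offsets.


A door frame. The clear opening is 723 mm wide and 1983 mm high. Two 47 mm wide jambs, 195 mm deep, stand either side of the opening from the floor to the top of the opening. A 45 mm thick head sits across the top of both jambs, spanning the full outside width of the frame.


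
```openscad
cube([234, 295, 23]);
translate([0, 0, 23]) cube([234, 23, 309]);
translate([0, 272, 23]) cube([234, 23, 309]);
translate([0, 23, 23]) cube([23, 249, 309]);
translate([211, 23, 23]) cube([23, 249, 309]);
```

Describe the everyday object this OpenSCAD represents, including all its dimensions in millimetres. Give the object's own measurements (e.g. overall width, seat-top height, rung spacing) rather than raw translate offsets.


An open-topped rectangular box: outside dimensions 234×295×332 mm, with a uniform wall and base thickness of 23 mm. The base is a full 234×295 slab on the floor; four walls sit on top of the base. The front and back walls (the −y and +y sides) span the full width; the two side walls fit between them.


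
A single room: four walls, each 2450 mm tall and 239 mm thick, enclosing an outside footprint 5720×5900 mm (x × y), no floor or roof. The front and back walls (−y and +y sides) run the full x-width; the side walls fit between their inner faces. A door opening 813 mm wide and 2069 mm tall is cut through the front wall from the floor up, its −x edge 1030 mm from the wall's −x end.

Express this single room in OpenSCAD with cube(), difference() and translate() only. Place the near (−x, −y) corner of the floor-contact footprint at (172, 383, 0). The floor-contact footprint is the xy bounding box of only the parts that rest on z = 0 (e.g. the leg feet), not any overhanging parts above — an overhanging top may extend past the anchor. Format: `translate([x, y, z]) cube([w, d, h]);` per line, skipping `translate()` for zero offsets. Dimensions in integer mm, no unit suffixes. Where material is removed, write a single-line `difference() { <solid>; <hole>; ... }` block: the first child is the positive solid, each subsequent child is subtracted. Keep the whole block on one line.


difference() { translate([172, 383, 0]) cube([5720, 239, 2450]); translate([1202, 383, 0]) cube([813, 239, 2069]); }
translate([172, 6044, 0]) cube([5720, 239, 2450]);
translate([172, 622, 0]) cube([239, 5422, 2450]);
translate([5653, 622, 0]) cube([239, 5422, 2450]);


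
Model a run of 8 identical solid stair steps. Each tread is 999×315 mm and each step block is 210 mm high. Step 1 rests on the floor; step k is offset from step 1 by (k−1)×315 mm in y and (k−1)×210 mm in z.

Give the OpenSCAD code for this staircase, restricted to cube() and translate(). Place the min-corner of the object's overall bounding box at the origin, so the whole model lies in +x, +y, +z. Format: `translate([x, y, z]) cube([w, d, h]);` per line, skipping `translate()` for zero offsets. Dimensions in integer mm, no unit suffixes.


cube([999, 315, 210]);
translate([0, 315, 210]) cube([999, 315, 210]);
translate([0, 630, 420]) cube([999, 315, 210]);
translate([0, 945, 630]) cube([999, 315, 210]);
translate([0, 1260, 840]) cube([999, 315, 210]);
translate([0, 1575, 1050]) cube([999, 315, 210]);
translate([0, 1890, 1260]) cube([999, 315, 210]);
translate([0, 2205, 1470]) cube([999, 315, 210]);


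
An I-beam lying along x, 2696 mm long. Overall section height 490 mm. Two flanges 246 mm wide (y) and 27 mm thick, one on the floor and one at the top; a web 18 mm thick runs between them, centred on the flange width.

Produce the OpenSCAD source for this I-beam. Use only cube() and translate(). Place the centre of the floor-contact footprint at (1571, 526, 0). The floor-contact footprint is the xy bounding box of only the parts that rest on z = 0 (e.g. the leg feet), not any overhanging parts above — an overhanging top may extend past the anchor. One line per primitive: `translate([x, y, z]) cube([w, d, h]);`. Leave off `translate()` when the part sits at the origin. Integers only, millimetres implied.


translate([223, 403, 0]) cube([2696, 246, 27]);
translate([223, 517, 27]) cube([2696, 18, 436]);
translate([223, 403, 463]) cube([2696, 246, 27]);


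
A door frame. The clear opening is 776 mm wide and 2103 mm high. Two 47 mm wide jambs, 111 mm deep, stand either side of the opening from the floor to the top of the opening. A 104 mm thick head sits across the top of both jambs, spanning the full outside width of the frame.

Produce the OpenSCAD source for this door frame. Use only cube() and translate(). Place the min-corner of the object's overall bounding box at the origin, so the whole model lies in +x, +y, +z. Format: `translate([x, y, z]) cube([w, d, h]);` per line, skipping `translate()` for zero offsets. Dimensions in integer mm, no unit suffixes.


cube([47, 111, 2103]);
translate([823, 0, 0]) cube([47, 111, 2103]);
translate([0, 0, 2103]) cube([870, 111, 104]);


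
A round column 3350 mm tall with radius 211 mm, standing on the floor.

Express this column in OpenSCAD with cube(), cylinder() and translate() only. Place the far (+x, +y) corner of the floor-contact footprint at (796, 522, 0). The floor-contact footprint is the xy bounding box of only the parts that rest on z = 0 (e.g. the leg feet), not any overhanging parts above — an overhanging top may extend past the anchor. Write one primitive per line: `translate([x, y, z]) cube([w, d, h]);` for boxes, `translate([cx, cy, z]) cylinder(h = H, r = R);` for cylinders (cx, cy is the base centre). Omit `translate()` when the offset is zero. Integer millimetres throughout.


translate([585, 311, 0]) cylinder(h = 3350, r = 211);


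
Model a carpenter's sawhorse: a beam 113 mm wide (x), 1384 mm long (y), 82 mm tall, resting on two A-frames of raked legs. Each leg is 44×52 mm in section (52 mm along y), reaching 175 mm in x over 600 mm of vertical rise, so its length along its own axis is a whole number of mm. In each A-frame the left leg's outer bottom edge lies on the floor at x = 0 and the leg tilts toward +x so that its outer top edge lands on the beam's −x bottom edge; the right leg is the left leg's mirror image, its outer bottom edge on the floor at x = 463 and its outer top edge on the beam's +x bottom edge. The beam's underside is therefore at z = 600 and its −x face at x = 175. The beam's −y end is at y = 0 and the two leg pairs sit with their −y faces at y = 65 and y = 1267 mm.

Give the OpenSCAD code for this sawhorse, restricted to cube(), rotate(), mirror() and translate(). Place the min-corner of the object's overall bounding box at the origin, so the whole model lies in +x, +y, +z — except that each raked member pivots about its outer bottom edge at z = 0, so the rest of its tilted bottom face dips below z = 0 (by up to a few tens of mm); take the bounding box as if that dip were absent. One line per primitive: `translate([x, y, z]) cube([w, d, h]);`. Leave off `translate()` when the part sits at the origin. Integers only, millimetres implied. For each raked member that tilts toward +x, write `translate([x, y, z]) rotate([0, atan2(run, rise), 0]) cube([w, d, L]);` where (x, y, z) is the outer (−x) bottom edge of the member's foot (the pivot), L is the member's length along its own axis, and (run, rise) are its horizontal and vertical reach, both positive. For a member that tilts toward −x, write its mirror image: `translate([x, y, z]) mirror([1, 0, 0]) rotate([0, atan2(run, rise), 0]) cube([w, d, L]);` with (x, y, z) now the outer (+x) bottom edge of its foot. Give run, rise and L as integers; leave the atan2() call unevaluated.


translate([175, 0, 600]) cube([113, 1384, 82]);
translate([0, 65, 0]) rotate([0, atan2(175, 600), 0]) cube([44, 52, 625]);
translate([463, 65, 0]) mirror([1, 0, 0]) rotate([0, atan2(175, 600), 0]) cube([44, 52, 625]);
translate([0, 1267, 0]) rotate([0, atan2(175, 600), 0]) cube([44, 52, 625]);
translate([463, 1267, 0]) mirror([1, 0, 0]) rotate([0, atan2(175, 600), 0]) cube([44, 52, 625]);


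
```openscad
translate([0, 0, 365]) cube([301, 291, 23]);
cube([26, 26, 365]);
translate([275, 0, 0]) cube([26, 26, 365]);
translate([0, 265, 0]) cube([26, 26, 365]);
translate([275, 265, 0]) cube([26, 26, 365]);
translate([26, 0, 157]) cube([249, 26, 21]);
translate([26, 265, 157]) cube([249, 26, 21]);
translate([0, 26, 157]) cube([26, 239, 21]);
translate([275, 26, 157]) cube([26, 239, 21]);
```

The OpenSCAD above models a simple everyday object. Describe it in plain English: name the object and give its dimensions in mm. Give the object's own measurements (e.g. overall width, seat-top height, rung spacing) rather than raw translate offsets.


A four-legged stool. The seat is a 301×291×23 mm slab whose top surface is at z = 388 mm; four square legs, each 26×26 mm in cross-section, run from the floor (z = 0) to the underside of the seat, each flush with a corner of the seat. Four stretchers, 26 mm wide and 21 mm tall, connect adjacent legs with their undersides at z = 157 mm, each running between the inner faces of the legs it joins and aligned with the legs' outer faces on the other axis.


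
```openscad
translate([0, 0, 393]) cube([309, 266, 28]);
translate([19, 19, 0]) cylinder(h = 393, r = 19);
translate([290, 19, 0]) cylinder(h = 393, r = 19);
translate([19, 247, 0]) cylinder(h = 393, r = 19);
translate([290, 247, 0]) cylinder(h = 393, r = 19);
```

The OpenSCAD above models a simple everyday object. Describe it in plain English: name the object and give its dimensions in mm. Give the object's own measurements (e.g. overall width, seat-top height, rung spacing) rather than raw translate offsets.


A simple wooden stool: a rectangular seat 309 mm (x) by 266 mm (y), 28 mm thick, top face at z = 421 mm, on four round legs, each 38 mm in diameter. The legs rest on z = 0, each leg's axis is inset half a diameter from the nearest pair of seat edges (so the leg's bounding box is flush with the corner).


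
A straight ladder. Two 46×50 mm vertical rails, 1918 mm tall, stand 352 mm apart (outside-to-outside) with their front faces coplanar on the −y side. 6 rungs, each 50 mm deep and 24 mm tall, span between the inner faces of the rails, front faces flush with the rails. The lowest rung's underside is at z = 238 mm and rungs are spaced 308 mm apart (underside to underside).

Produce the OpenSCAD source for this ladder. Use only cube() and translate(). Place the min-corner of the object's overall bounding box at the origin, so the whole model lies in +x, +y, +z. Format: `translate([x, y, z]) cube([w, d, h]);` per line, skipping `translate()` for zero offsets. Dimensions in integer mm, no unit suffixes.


// rung span = 352 - 2*46 = 260
// rung[k] z = 238 + k*308
cube([46, 50, 1918]);
translate([306, 0, 0]) cube([46, 50, 1918]);
translate([46, 0, 238]) cube([260, 50, 24]);
translate([46, 0, 546]) cube([260, 50, 24]);
translate([46, 0, 854]) cube([260, 50, 24]);
translate([46, 0, 1162]) cube([260, 50, 24]);
translate([46, 0, 1470]) cube([260, 50, 24]);
translate([46, 0, 1778]) cube([260, 50, 24]);


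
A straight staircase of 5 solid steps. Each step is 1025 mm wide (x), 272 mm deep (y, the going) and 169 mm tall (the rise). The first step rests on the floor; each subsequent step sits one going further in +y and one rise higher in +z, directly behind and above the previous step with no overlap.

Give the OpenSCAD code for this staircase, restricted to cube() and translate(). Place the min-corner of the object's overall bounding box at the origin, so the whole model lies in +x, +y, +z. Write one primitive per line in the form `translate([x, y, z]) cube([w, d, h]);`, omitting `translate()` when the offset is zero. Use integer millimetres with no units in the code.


cube([1025, 272, 169]);
translate([0, 272, 169]) cube([1025, 272, 169]);
translate([0, 544, 338]) cube([1025, 272, 169]);
translate([0, 816, 507]) cube([1025, 272, 169]);
translate([0, 1088, 676]) cube([1025, 272, 169]);


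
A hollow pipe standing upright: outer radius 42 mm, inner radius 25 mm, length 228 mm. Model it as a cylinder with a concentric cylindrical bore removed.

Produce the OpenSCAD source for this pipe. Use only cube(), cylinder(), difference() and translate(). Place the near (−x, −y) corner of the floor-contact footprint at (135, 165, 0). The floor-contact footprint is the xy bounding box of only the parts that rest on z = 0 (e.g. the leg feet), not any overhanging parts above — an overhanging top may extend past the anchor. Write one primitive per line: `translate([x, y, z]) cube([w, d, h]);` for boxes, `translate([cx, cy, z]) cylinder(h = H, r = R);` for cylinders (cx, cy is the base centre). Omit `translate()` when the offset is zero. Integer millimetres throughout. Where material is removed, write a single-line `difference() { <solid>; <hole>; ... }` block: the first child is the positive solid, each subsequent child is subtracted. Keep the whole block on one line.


difference() { translate([177, 207, 0]) cylinder(h = 228, r = 42); translate([177, 207, 0]) cylinder(h = 228, r = 25); }


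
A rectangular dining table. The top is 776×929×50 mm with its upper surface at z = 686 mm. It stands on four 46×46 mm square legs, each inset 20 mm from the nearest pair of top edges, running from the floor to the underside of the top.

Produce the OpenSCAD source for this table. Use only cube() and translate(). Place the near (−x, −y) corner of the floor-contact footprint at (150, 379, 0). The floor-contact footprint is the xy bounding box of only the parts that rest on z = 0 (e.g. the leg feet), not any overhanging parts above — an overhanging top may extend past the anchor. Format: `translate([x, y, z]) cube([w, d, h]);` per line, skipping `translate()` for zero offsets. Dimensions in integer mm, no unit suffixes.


translate([130, 359, 636]) cube([776, 929, 50]);
translate([150, 379, 0]) cube([46, 46, 636]);
translate([840, 379, 0]) cube([46, 46, 636]);
translate([150, 1222, 0]) cube([46, 46, 636]);
translate([840, 1222, 0]) cube([46, 46, 636]);


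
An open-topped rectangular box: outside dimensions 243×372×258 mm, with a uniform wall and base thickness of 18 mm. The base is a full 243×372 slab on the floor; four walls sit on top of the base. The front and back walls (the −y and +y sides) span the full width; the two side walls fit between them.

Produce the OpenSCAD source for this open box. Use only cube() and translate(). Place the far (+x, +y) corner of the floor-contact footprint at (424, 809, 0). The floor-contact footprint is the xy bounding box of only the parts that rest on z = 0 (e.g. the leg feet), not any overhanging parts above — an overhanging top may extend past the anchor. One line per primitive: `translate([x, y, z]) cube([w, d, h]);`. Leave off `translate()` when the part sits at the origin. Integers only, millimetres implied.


translate([181, 437, 0]) cube([243, 372, 18]);
translate([181, 437, 18]) cube([243, 18, 240]);
translate([181, 791, 18]) cube([243, 18, 240]);
translate([181, 455, 18]) cube([18, 336, 240]);
translate([406, 455, 18]) cube([18, 336, 240]);


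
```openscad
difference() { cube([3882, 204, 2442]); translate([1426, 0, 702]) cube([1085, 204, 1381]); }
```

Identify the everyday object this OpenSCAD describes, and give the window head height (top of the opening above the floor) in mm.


A wall with a window opening. The window head height is 2083 mm.

A wall with a rectangular opening subtracted — a window. Sill at z = 702, opening 1381 mm tall, so the head is at 702 + 1381 = 2083 mm.


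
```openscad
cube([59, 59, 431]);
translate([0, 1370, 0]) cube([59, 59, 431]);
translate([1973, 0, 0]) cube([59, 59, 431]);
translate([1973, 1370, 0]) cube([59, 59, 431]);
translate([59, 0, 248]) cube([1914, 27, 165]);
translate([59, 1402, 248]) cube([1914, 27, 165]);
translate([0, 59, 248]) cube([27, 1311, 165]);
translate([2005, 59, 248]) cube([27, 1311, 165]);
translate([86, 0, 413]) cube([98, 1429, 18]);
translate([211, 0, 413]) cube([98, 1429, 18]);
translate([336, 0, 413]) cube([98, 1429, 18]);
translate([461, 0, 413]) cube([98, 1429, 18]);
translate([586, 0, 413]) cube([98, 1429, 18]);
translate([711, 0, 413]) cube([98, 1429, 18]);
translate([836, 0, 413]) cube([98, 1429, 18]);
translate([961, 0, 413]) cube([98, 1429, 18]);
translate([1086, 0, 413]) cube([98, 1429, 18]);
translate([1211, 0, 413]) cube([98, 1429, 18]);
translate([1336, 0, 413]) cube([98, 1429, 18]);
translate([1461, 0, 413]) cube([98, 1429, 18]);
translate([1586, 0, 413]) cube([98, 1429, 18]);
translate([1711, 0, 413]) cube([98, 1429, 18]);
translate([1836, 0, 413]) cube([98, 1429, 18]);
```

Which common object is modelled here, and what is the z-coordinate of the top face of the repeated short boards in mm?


A bed frame. The slat-top height is 431 mm.

Four posts, four rails, and a row of slats — a bed frame. Slats sit on the rails at z = 248 + 165 = 413; with slat thickness 18, the top is 431 mm.


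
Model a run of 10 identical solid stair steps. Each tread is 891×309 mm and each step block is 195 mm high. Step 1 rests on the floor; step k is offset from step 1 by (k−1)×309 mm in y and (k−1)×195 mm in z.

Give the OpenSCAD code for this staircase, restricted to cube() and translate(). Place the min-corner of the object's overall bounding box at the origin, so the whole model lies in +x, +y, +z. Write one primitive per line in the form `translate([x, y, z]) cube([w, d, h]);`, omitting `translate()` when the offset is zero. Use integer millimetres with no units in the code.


cube([891, 309, 195]);
translate([0, 309, 195]) cube([891, 309, 195]);
translate([0, 618, 390]) cube([891, 309, 195]);
translate([0, 927, 585]) cube([891, 309, 195]);
translate([0, 1236, 780]) cube([891, 309, 195]);
translate([0, 1545, 975]) cube([891, 309, 195]);
translate([0, 1854, 1170]) cube([891, 309, 195]);
translate([0, 2163, 1365]) cube([891, 309, 195]);
translate([0, 2472, 1560]) cube([891, 309, 195]);
translate([0, 2781, 1755]) cube([891, 309, 195]);


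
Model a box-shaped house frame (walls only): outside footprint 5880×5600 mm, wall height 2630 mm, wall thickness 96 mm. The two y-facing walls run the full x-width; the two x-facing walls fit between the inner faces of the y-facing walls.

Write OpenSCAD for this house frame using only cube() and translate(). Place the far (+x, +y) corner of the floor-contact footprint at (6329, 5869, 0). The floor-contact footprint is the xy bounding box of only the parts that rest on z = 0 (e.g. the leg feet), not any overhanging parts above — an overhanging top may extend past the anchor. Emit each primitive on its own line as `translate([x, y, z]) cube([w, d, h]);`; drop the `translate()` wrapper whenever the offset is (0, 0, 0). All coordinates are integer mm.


translate([449, 269, 0]) cube([5880, 96, 2630]);
translate([449, 5773, 0]) cube([5880, 96, 2630]);
translate([449, 365, 0]) cube([96, 5408, 2630]);
translate([6233, 365, 0]) cube([96, 5408, 2630]);
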